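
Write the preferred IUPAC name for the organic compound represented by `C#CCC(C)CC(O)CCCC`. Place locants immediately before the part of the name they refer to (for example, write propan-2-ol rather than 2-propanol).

7-methyldec-9-yn-5-ol

Counting along the main chain through the –OH group and the multiple bond gives 10 carbons: the parent is decane.
The principal characteristic group is an alcohol (–OH), named with the suffix -ol.
The chain contains a C≡C triple bond, so the unsaturation ending is -yne.
The numbering direction is chosen so that numbering from this end puts the hydroxyl group at C-5 rather than C-6.
This places the hydroxyl at C-5; the triple bond between C-9 and C-10; a methyl group at C-7.
Putting it together: 7-methyldec-9-yn-5-ol.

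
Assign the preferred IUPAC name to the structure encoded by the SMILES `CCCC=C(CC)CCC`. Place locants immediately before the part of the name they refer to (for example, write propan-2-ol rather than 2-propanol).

4-ethyloct-4-ene

The longest chain bearing the multiple bond is 8 carbons long (octane).
A C=C double bond in the chain gives the infix -ene-.
The numbering direction is chosen so that the substituent locant set {4} is lower than {5} at the first point of difference.
This places the double bond between C-4 and C-5; an ethyl group at C-4.
Putting it together: 4-ethyloct-4-ene.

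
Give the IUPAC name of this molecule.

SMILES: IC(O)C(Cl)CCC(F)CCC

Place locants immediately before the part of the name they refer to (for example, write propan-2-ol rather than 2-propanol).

2-chloro-5-fluoro-1-iodooctan-1-ol

The longest carbon chain that includes the –OH group has 8 carbons, so the parent hydride is octane.
The highest-priority functional group is an alcohol (–OH), so the name ends in -ol.
Choose the numbering such that numbering from this end puts the hydroxyl group at C-1 rather than C-8.
This places the hydroxyl at C-1; a chloro group at C-2; a fluoro group at C-5; an iodo group at C-1.
The substituents are ordered alphabetically, ignoring any di-/tri- multipliers.
Assembling the pieces gives 2-chloro-5-fluoro-1-iodooctan-1-ol.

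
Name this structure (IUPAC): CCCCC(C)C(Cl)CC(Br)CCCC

The longest carbon chain is 12 atoms: the parent is dodecane.
Number the chain so that the substituent locant set {5,6,8} is lower than {5,7,8} at the first point of difference.
That gives a bromo group at C-8; a chloro group at C-6; a methyl group at C-5.
Substituent prefixes are cited in alphabetical order (multiplying prefixes like di-/tri- are ignored for ordering).
Assembling the pieces gives 8-bromo-6-chloro-5-methyldodecane.

8-bromo-6-chloro-5-methyldodecane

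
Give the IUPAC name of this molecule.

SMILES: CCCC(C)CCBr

1-bromo-3-methylhexane

The longest carbon chain is 6 atoms: the parent is hexane.
Number the chain so that the substituent locant set {1,3} is lower than {4,6} at the first point of difference.
With this numbering: a bromo group at C-1; a methyl group at C-3.
The substituents are ordered alphabetically, ignoring any di-/tri- multipliers.
Putting it together: 1-bromo-3-methylhexane.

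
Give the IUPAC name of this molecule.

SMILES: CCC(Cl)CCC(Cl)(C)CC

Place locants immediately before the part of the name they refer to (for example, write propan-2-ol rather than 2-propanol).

3,6-dichloro-3-methyloctane

The longest carbon chain is 8 atoms: the parent is octane.
Choose the numbering such that the substituent locant set {3,3,6} is lower than {3,6,6} at the first point of difference.
With this numbering: chloro groups at C-3 and C-6; a methyl group at C-3.
Prefixes are listed alphabetically: chloro, methyl.
Putting it together: 3,6-dichloro-3-methyloctane.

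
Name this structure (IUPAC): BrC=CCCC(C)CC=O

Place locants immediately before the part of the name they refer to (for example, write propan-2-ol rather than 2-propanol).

7-bromo-3-methylhept-6-enal

Counting along the main chain through the –CHO group and the multiple bond gives 7 carbons: the parent is heptane.
The highest-priority functional group is an aldehyde (terminal –CHO), so the name ends in -al.
A C=C double bond in the chain gives the infix -ene-.
Choose the numbering such that the aldehyde carbon is C-1 by definition.
That gives the double bond between C-6 and C-7; a bromo group at C-7; a methyl group at C-3.
Prefixes are listed alphabetically: bromo, methyl.
Assembling the pieces gives 7-bromo-3-methylhept-6-enal.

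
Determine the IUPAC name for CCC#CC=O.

The longest chain bearing the –CHO group and the multiple bond is 5 carbons long (pentane).
The highest-priority functional group is an aldehyde (terminal –CHO), so the name ends in -al.
The chain contains a C≡C triple bond, so the unsaturation ending is -yne.
Choose the numbering such that the aldehyde carbon is C-1 by definition.
This places the triple bond between C-2 and C-3.
The name is pent-2-ynal.

pent-2-ynal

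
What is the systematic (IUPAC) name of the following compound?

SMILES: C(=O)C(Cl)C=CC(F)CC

2-chloro-5-fluorohept-3-enal

The longest carbon chain that includes the –CHO group and the multiple bond has 7 carbons, so the parent hydride is heptane.
The principal characteristic group is an aldehyde (terminal –CHO), named with the suffix -al.
There is one C=C double bond, indicated by the ending -ene.
Number the chain so that the aldehyde carbon is C-1 by definition.
That gives the double bond between C-3 and C-4; a chloro group at C-2; a fluoro group at C-5.
The substituents are ordered alphabetically, ignoring any di-/tri- multipliers.
Assembling the pieces gives 2-chloro-5-fluorohept-3-enal.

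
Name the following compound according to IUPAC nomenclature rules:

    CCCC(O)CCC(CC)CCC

The longest carbon chain that includes the –OH group has 10 carbons, so the parent hydride is decane.
The highest-priority functional group is an alcohol (–OH), so the name ends in -ol.
Choose the numbering such that numbering from this end puts the hydroxyl group at C-4 rather than C-7.
This places the hydroxyl at C-4; an ethyl group at C-7.
The name is 7-ethyldecan-4-ol.

7-ethyldecan-4-ol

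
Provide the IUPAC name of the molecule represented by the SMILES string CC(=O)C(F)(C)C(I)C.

3-fluoro-4-iodo-3-methylpentan-2-one

The longest chain bearing the carbonyl is 5 carbons long (pentane).
The principal characteristic group is a ketone (C=O on an internal carbon), named with the suffix -one.
Choose the numbering such that numbering from this end puts the carbonyl group at C-2 rather than C-4.
That gives the carbonyl at C-2; a fluoro group at C-3; an iodo group at C-4; a methyl group at C-3.
The substituents are ordered alphabetically, ignoring any di-/tri- multipliers.
Putting it together: 3-fluoro-4-iodo-3-methylpentan-2-one.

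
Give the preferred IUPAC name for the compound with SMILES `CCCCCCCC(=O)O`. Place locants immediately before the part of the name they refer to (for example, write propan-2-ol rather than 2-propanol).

octanoic acid

Counting along the main chain through the –COOH group gives 8 carbons: the parent is octane.
A carboxylic acid (terminal –COOH) is the principal characteristic group, giving the suffix -oic acid.
Number the chain so that the carboxylic acid carbon is C-1 by definition.
Assembling the pieces gives octanoic acid.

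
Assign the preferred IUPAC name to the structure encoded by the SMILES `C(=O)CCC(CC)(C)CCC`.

Counting along the main chain through the –CHO group gives 7 carbons: the parent is heptane.
The highest-priority functional group is an aldehyde (terminal –CHO), so the name ends in -al.
Number the chain so that the aldehyde carbon is C-1 by definition.
That gives an ethyl group at C-4; a methyl group at C-4.
Substituent prefixes are cited in alphabetical order (multiplying prefixes like di-/tri- are ignored for ordering).
Assembling the pieces gives 4-ethyl-4-methylheptanal.

4-ethyl-4-methylheptanal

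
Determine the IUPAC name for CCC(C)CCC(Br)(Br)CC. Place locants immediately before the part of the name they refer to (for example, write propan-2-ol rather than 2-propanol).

3,3-dibromo-6-methyloctane

The longest carbon chain is 8 atoms: the parent is octane.
Number the chain so that the substituent locant set {3,3,6} is lower than {3,6,6} at the first point of difference.
That gives two bromo groups at C-3; a methyl group at C-6.
Prefixes are listed alphabetically: bromo, methyl.
Assembling the pieces gives 3,3-dibromo-6-methyloctane.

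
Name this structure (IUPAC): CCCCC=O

pentanal

The longest carbon chain that includes the –CHO group has 5 carbons, so the parent hydride is pentane.
An aldehyde (terminal –CHO) is the principal characteristic group, giving the suffix -al.
The numbering direction is chosen so that the aldehyde carbon is C-1 by definition.
Assembling the pieces gives pentanal.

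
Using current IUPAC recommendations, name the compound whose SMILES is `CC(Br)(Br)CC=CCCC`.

The longest carbon chain that includes the multiple bond has 8 carbons, so the parent hydride is octane.
The chain contains a C=C double bond, so the unsaturation ending is -ene.
Number the chain so that the substituent locant set {2,2} is lower than {7,7} at the first point of difference.
This places the double bond between C-4 and C-5; two bromo groups at C-2.
Assembling the pieces gives 2,2-dibromooct-4-ene.

2,2-dibromooct-4-ene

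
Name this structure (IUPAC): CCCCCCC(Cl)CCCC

5-chloroundecane

The parent chain contains 11 carbons (undecane).
Choose the numbering such that the substituent locant set {5} is lower than {7} at the first point of difference.
This places a chloro group at C-5.
Putting it together: 5-chloroundecane.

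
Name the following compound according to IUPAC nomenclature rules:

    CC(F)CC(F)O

The longest chain bearing the –OH group is 4 carbons long (butane).
An alcohol (–OH) is the principal characteristic group, giving the suffix -ol.
Number the chain so that numbering from this end puts the hydroxyl group at C-1 rather than C-4.
That gives the hydroxyl at C-1; fluoro groups at C-1 and C-3.
Putting it together: 1,3-difluorobutan-1-ol.

1,3-difluorobutan-1-ol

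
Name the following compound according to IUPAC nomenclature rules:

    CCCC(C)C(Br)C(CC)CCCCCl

6-bromo-1-chloro-5-ethyl-7-methyldecane

The parent chain contains 10 carbons (decane).
Number the chain so that the substituent locant set {1,5,6,7} is lower than {4,5,6,10} at the first point of difference.
That gives a bromo group at C-6; a chloro group at C-1; an ethyl group at C-5; a methyl group at C-7.
Substituent prefixes are cited in alphabetical order (multiplying prefixes like di-/tri- are ignored for ordering).
Putting it together: 6-bromo-1-chloro-5-ethyl-7-methyldecane.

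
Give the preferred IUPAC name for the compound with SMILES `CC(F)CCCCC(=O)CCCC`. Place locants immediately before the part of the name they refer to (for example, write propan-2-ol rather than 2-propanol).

10-fluoroundecan-5-one

The longest carbon chain that includes the carbonyl has 11 carbons, so the parent hydride is undecane.
The principal characteristic group is a ketone (C=O on an internal carbon), named with the suffix -one.
Number the chain so that numbering from this end puts the carbonyl group at C-5 rather than C-7.
This places the carbonyl at C-5; a fluoro group at C-10.
Assembling the pieces gives 10-fluoroundecan-5-one.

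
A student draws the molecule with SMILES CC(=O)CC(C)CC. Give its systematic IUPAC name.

4-methylhexan-2-one

The longest chain bearing the carbonyl is 6 carbons long (hexane).
The principal characteristic group is a ketone (C=O on an internal carbon), named with the suffix -one.
The numbering direction is chosen so that numbering from this end puts the carbonyl group at C-2 rather than C-5.
This places the carbonyl at C-2; a methyl group at C-4.
Putting it together: 4-methylhexan-2-one.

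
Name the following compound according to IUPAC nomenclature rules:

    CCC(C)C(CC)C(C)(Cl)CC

The longest continuous carbon chain has 7 atoms, so the parent hydride is heptane.
Number the chain so that the substituent locant set {3,3,4,5} is lower than {3,4,5,5} at the first point of difference.
That gives a chloro group at C-3; an ethyl group at C-4; methyl groups at C-3 and C-5.
The substituents are ordered alphabetically, ignoring any di-/tri- multipliers.
Putting it together: 3-chloro-4-ethyl-3,5-dimethylheptane.

3-chloro-4-ethyl-3,5-dimethylheptane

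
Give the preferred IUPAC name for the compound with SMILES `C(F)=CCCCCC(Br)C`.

Counting along the main chain through the multiple bond gives 8 carbons: the parent is octane.
A C=C double bond in the chain gives the infix -ene-.
The numbering direction is chosen so that numbering from this end puts the double bond at C-1 rather than C-7.
This places the double bond between C-1 and C-2; a bromo group at C-7; a fluoro group at C-1.
Substituent prefixes are cited in alphabetical order (multiplying prefixes like di-/tri- are ignored for ordering).
Assembling the pieces gives 7-bromo-1-fluorooct-1-ene.

7-bromo-1-fluorooct-1-ene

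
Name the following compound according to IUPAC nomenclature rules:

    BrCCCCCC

The longest continuous carbon chain has 6 atoms, so the parent hydride is hexane.
Number the chain so that the substituent locant set {1} is lower than {6} at the first point of difference.
That gives a bromo group at C-1.
The name is 1-bromohexane.

1-bromohexane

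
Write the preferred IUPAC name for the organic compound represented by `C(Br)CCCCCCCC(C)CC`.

1-bromo-9-methylundecane

The longest continuous carbon chain has 11 atoms, so the parent hydride is undecane.
Number the chain so that the substituent locant set {1,9} is lower than {3,11} at the first point of difference.
With this numbering: a bromo group at C-1; a methyl group at C-9.
Substituent prefixes are cited in alphabetical order (multiplying prefixes like di-/tri- are ignored for ordering).
Putting it together: 1-bromo-9-methylundecane.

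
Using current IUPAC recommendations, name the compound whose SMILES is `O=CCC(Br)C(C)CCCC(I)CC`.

The longest carbon chain that includes the –CHO group has 10 carbons, so the parent hydride is decane.
The highest-priority functional group is an aldehyde (terminal –CHO), so the name ends in -al.
Choose the numbering such that the aldehyde carbon is C-1 by definition.
That gives a bromo group at C-3; an iodo group at C-8; a methyl group at C-4.
Prefixes are listed alphabetically: bromo, iodo, methyl.
The name is 3-bromo-8-iodo-4-methyldecanal.

3-bromo-8-iodo-4-methyldecanal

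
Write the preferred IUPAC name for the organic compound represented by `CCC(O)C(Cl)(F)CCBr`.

6-bromo-4-chloro-4-fluorohexan-3-ol

Counting along the main chain through the –OH group gives 6 carbons: the parent is hexane.
The highest-priority functional group is an alcohol (–OH), so the name ends in -ol.
The numbering direction is chosen so that numbering from this end puts the hydroxyl group at C-3 rather than C-4.
With this numbering: the hydroxyl at C-3; a bromo group at C-6; a chloro group at C-4; a fluoro group at C-4.
Substituent prefixes are cited in alphabetical order (multiplying prefixes like di-/tri- are ignored for ordering).
The name is 6-bromo-4-chloro-4-fluorohexan-3-ol.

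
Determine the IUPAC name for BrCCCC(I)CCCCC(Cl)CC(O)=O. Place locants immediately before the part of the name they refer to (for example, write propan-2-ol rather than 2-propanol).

The longest chain bearing the –COOH group is 11 carbons long (undecane).
A carboxylic acid (terminal –COOH) is the principal characteristic group, giving the suffix -oic acid.
Number the chain so that the carboxylic acid carbon is C-1 by definition.
That gives a bromo group at C-11; a chloro group at C-3; an iodo group at C-8.
Substituent prefixes are cited in alphabetical order (multiplying prefixes like di-/tri- are ignored for ordering).
Putting it together: 11-bromo-3-chloro-8-iodoundecanoic acid.

11-bromo-3-chloro-8-iodoundecanoic acid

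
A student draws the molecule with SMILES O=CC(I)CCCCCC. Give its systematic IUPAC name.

2-iodooctanal

Counting along the main chain through the –CHO group gives 8 carbons: the parent is octane.
An aldehyde (terminal –CHO) is the principal characteristic group, giving the suffix -al.
The numbering direction is chosen so that the aldehyde carbon is C-1 by definition.
With this numbering: an iodo group at C-2.
Assembling the pieces gives 2-iodooctanal.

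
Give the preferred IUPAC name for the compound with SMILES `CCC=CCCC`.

hept-3-ene

The longest chain bearing the multiple bond is 7 carbons long (heptane).
The chain contains a C=C double bond, so the unsaturation ending is -ene.
Number the chain so that numbering from this end puts the double bond at C-3 rather than C-4.
That gives the double bond between C-3 and C-4.
Assembling the pieces gives hept-3-ene.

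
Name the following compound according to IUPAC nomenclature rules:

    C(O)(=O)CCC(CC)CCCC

The longest chain bearing the –COOH group is 8 carbons long (octane).
The highest-priority functional group is a carboxylic acid (terminal –COOH), so the name ends in -oic acid.
Number the chain so that the carboxylic acid carbon is C-1 by definition.
That gives an ethyl group at C-4.
The name is 4-ethyloctanoic acid.

4-ethyloctanoic acid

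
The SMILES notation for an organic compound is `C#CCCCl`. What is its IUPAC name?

4-chlorobut-1-yne

The longest carbon chain that includes the multiple bond has 4 carbons, so the parent hydride is butane.
A C≡C triple bond in the chain gives the infix -yne-.
Choose the numbering such that numbering from this end puts the triple bond at C-1 rather than C-3.
That gives the triple bond between C-1 and C-2; a chloro group at C-4.
The name is 4-chlorobut-1-yne.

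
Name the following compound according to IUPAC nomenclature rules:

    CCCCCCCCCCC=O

The longest carbon chain that includes the –CHO group has 11 carbons, so the parent hydride is undecane.
The highest-priority functional group is an aldehyde (terminal –CHO), so the name ends in -al.
Number the chain so that the aldehyde carbon is C-1 by definition.
Putting it together: undecanal.

undecanal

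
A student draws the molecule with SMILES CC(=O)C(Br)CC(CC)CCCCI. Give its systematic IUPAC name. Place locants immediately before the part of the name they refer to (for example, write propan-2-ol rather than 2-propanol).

The longest carbon chain that includes the carbonyl has 9 carbons, so the parent hydride is nonane.
A ketone (C=O on an internal carbon) is the principal characteristic group, giving the suffix -one.
Number the chain so that numbering from this end puts the carbonyl group at C-2 rather than C-8.
That gives the carbonyl at C-2; a bromo group at C-3; an ethyl group at C-5; an iodo group at C-9.
Prefixes are listed alphabetically: bromo, ethyl, iodo.
The name is 3-bromo-5-ethyl-9-iodononan-2-one.

3-bromo-5-ethyl-9-iodononan-2-one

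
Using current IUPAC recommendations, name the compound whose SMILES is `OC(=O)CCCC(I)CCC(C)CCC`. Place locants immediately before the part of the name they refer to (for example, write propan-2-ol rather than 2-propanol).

The longest chain bearing the –COOH group is 11 carbons long (undecane).
A carboxylic acid (terminal –COOH) is the principal characteristic group, giving the suffix -oic acid.
The numbering direction is chosen so that the carboxylic acid carbon is C-1 by definition.
This places an iodo group at C-5; a methyl group at C-8.
The substituents are ordered alphabetically, ignoring any di-/tri- multipliers.
Putting it together: 5-iodo-8-methylundecanoic acid.

5-iodo-8-methylundecanoic acid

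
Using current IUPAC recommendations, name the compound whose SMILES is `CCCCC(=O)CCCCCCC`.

The longest carbon chain that includes the carbonyl has 12 carbons, so the parent hydride is dodecane.
A ketone (C=O on an internal carbon) is the principal characteristic group, giving the suffix -one.
Number the chain so that numbering from this end puts the carbonyl group at C-5 rather than C-8.
This places the carbonyl at C-5.
Assembling the pieces gives dodecan-5-one.

dodecan-5-one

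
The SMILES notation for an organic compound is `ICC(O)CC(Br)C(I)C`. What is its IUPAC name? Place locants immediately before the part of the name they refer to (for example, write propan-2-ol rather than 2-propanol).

4-bromo-1,5-diiodohexan-2-ol

Counting along the main chain through the –OH group gives 6 carbons: the parent is hexane.
An alcohol (–OH) is the principal characteristic group, giving the suffix -ol.
Choose the numbering such that numbering from this end puts the hydroxyl group at C-2 rather than C-5.
That gives the hydroxyl at C-2; a bromo group at C-4; iodo groups at C-1 and C-5.
The substituents are ordered alphabetically, ignoring any di-/tri- multipliers.
Putting it together: 4-bromo-1,5-diiodohexan-2-ol.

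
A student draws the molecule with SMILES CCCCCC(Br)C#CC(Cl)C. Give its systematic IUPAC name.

The longest chain bearing the multiple bond is 10 carbons long (decane).
The chain contains a C≡C triple bond, so the unsaturation ending is -yne.
Choose the numbering such that numbering from this end puts the triple bond at C-3 rather than C-7.
This places the triple bond between C-3 and C-4; a bromo group at C-5; a chloro group at C-2.
Substituent prefixes are cited in alphabetical order (multiplying prefixes like di-/tri- are ignored for ordering).
Assembling the pieces gives 5-bromo-2-chlorodec-3-yne.

5-bromo-2-chlorodec-3-yne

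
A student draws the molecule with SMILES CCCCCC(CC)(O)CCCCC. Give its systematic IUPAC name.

Counting along the main chain through the –OH group gives 11 carbons: the parent is undecane.
The highest-priority functional group is an alcohol (–OH), so the name ends in -ol.
Both numbering directions give the same locant set; either may be used.
This places the hydroxyl at C-6; an ethyl group at C-6.
Assembling the pieces gives 6-ethylundecan-6-ol.

6-ethylundecan-6-ol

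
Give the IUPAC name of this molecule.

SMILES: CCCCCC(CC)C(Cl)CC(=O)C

4-chloro-5-ethyldecan-2-one

The longest carbon chain that includes the carbonyl has 10 carbons, so the parent hydride is decane.
The highest-priority functional group is a ketone (C=O on an internal carbon), so the name ends in -one.
The numbering direction is chosen so that numbering from this end puts the carbonyl group at C-2 rather than C-9.
That gives the carbonyl at C-2; a chloro group at C-4; an ethyl group at C-5.
Substituent prefixes are cited in alphabetical order (multiplying prefixes like di-/tri- are ignored for ordering).
Assembling the pieces gives 4-chloro-5-ethyldecan-2-one.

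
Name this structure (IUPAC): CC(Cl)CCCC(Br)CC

The parent chain contains 8 carbons (octane).
Choose the numbering such that the substituent locant set {2,6} is lower than {3,7} at the first point of difference.
With this numbering: a bromo group at C-6; a chloro group at C-2.
The substituents are ordered alphabetically, ignoring any di-/tri- multipliers.
Putting it together: 6-bromo-2-chlorooctane.

6-bromo-2-chlorooctane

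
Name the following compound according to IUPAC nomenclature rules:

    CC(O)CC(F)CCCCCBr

9-bromo-4-fluorononan-2-ol

The longest chain bearing the –OH group is 9 carbons long (nonane).
The highest-priority functional group is an alcohol (–OH), so the name ends in -ol.
The numbering direction is chosen so that numbering from this end puts the hydroxyl group at C-2 rather than C-8.
With this numbering: the hydroxyl at C-2; a bromo group at C-9; a fluoro group at C-4.
Prefixes are listed alphabetically: bromo, fluoro.
Putting it together: 9-bromo-4-fluorononan-2-ol.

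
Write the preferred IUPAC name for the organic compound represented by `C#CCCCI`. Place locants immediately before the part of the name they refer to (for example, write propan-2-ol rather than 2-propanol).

Counting along the main chain through the multiple bond gives 5 carbons: the parent is pentane.
There is one C≡C triple bond, indicated by the ending -yne.
The numbering direction is chosen so that numbering from this end puts the triple bond at C-1 rather than C-4.
This places the triple bond between C-1 and C-2; an iodo group at C-5.
Putting it together: 5-iodopent-1-yne.

5-iodopent-1-yne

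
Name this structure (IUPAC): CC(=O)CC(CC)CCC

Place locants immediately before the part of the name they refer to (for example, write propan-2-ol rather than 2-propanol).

4-ethylheptan-2-one

The longest carbon chain that includes the carbonyl has 7 carbons, so the parent hydride is heptane.
The highest-priority functional group is a ketone (C=O on an internal carbon), so the name ends in -one.
Choose the numbering such that numbering from this end puts the carbonyl group at C-2 rather than C-6.
This places the carbonyl at C-2; an ethyl group at C-4.
Putting it together: 4-ethylheptan-2-one.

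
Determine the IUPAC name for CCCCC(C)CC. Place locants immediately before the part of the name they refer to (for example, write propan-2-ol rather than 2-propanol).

The parent chain contains 7 carbons (heptane).
Number the chain so that the substituent locant set {3} is lower than {5} at the first point of difference.
This places a methyl group at C-3.
Assembling the pieces gives 3-methylheptane.

3-methylheptane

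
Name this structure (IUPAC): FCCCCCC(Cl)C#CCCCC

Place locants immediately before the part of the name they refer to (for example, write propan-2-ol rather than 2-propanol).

7-chloro-12-fluorododec-5-yne

The longest chain bearing the multiple bond is 12 carbons long (dodecane).
There is one C≡C triple bond, indicated by the ending -yne.
Choose the numbering such that numbering from this end puts the triple bond at C-5 rather than C-7.
This places the triple bond between C-5 and C-6; a chloro group at C-7; a fluoro group at C-12.
Substituent prefixes are cited in alphabetical order (multiplying prefixes like di-/tri- are ignored for ordering).
Putting it together: 7-chloro-12-fluorododec-5-yne.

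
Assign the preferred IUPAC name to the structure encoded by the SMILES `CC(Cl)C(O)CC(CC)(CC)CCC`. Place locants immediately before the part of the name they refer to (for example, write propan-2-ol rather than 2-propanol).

2-chloro-5,5-diethyloctan-3-ol

The longest chain bearing the –OH group is 8 carbons long (octane).
The highest-priority functional group is an alcohol (–OH), so the name ends in -ol.
The numbering direction is chosen so that numbering from this end puts the hydroxyl group at C-3 rather than C-6.
That gives the hydroxyl at C-3; a chloro group at C-2; two ethyl groups at C-5.
Substituent prefixes are cited in alphabetical order (multiplying prefixes like di-/tri- are ignored for ordering).
Assembling the pieces gives 2-chloro-5,5-diethyloctan-3-ol.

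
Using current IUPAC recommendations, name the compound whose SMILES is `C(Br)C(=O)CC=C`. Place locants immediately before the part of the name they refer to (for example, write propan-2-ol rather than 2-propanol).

Counting along the main chain through the carbonyl and the multiple bond gives 5 carbons: the parent is pentane.
The highest-priority functional group is a ketone (C=O on an internal carbon), so the name ends in -one.
A C=C double bond in the chain gives the infix -ene-.
Choose the numbering such that numbering from this end puts the carbonyl group at C-2 rather than C-4.
This places the carbonyl at C-2; the double bond between C-4 and C-5; a bromo group at C-1.
Assembling the pieces gives 1-bromopent-4-en-2-one.

1-bromopent-4-en-2-one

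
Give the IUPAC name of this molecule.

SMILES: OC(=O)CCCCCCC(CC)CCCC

8-ethyldodecanoic acid

Counting along the main chain through the –COOH group gives 12 carbons: the parent is dodecane.
The principal characteristic group is a carboxylic acid (terminal –COOH), named with the suffix -oic acid.
Choose the numbering such that the carboxylic acid carbon is C-1 by definition.
That gives an ethyl group at C-8.
Assembling the pieces gives 8-ethyldodecanoic acid.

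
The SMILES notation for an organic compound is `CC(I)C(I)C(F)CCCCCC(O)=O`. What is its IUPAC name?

The longest chain bearing the –COOH group is 10 carbons long (decane).
A carboxylic acid (terminal –COOH) is the principal characteristic group, giving the suffix -oic acid.
The numbering direction is chosen so that the carboxylic acid carbon is C-1 by definition.
That gives a fluoro group at C-7; iodo groups at C-8 and C-9.
The substituents are ordered alphabetically, ignoring any di-/tri- multipliers.
The name is 7-fluoro-8,9-diiododecanoic acid.

7-fluoro-8,9-diiododecanoic acid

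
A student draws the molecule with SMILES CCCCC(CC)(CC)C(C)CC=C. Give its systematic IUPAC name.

5,5-diethyl-4-methylnon-1-ene

The longest chain bearing the multiple bond is 9 carbons long (nonane).
The chain contains a C=C double bond, so the unsaturation ending is -ene.
Number the chain so that numbering from this end puts the double bond at C-1 rather than C-8.
With this numbering: the double bond between C-1 and C-2; two ethyl groups at C-5; a methyl group at C-4.
Substituent prefixes are cited in alphabetical order (multiplying prefixes like di-/tri- are ignored for ordering).
Putting it together: 5,5-diethyl-4-methylnon-1-ene.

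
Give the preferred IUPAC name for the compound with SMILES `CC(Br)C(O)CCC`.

The longest chain bearing the –OH group is 6 carbons long (hexane).
The highest-priority functional group is an alcohol (–OH), so the name ends in -ol.
The numbering direction is chosen so that numbering from this end puts the hydroxyl group at C-3 rather than C-4.
With this numbering: the hydroxyl at C-3; a bromo group at C-2.
Putting it together: 2-bromohexan-3-ol.

2-bromohexan-3-ol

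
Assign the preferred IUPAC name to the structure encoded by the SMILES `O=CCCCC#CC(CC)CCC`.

Counting along the main chain through the –CHO group and the multiple bond gives 10 carbons: the parent is decane.
The highest-priority functional group is an aldehyde (terminal –CHO), so the name ends in -al.
There is one C≡C triple bond, indicated by the ending -yne.
Number the chain so that the aldehyde carbon is C-1 by definition.
With this numbering: the triple bond between C-5 and C-6; an ethyl group at C-7.
Assembling the pieces gives 7-ethyldec-5-ynal.

7-ethyldec-5-ynal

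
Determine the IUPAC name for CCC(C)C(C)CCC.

The parent chain contains 7 carbons (heptane).
The numbering direction is chosen so that the substituent locant set {3,4} is lower than {4,5} at the first point of difference.
That gives methyl groups at C-3 and C-4.
The name is 3,4-dimethylheptane.

3,4-dimethylheptane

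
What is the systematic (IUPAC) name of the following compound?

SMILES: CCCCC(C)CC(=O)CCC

6-methyldecan-4-one

The longest carbon chain that includes the carbonyl has 10 carbons, so the parent hydride is decane.
The principal characteristic group is a ketone (C=O on an internal carbon), named with the suffix -one.
The numbering direction is chosen so that numbering from this end puts the carbonyl group at C-4 rather than C-7.
That gives the carbonyl at C-4; a methyl group at C-6.
Putting it together: 6-methyldecan-4-one.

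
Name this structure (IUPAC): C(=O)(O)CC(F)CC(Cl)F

Counting along the main chain through the –COOH group gives 5 carbons: the parent is pentane.
The principal characteristic group is a carboxylic acid (terminal –COOH), named with the suffix -oic acid.
The numbering direction is chosen so that the carboxylic acid carbon is C-1 by definition.
This places a chloro group at C-5; fluoro groups at C-3 and C-5.
The substituents are ordered alphabetically, ignoring any di-/tri- multipliers.
Assembling the pieces gives 5-chloro-3,5-difluoropentanoic acid.

5-chloro-3,5-difluoropentanoic acid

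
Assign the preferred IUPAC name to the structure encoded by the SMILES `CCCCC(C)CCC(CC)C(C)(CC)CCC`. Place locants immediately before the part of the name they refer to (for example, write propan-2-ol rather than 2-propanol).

The longest continuous carbon chain has 12 atoms, so the parent hydride is dodecane.
Choose the numbering such that the substituent locant set {4,4,5,8} is lower than {5,8,9,9} at the first point of difference.
With this numbering: ethyl groups at C-4 and C-5; methyl groups at C-4 and C-8.
Substituent prefixes are cited in alphabetical order (multiplying prefixes like di-/tri- are ignored for ordering).
Assembling the pieces gives 4,5-diethyl-4,8-dimethyldodecane.

4,5-diethyl-4,8-dimethyldodecane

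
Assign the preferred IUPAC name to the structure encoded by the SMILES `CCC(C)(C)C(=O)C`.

Counting along the main chain through the carbonyl gives 5 carbons: the parent is pentane.
The principal characteristic group is a ketone (C=O on an internal carbon), named with the suffix -one.
The numbering direction is chosen so that numbering from this end puts the carbonyl group at C-2 rather than C-4.
With this numbering: the carbonyl at C-2; two methyl groups at C-3.
Assembling the pieces gives 3,3-dimethylpentan-2-one.

3,3-dimethylpentan-2-one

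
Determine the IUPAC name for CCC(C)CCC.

3-methylhexane

The longest carbon chain is 6 atoms: the parent is hexane.
Number the chain so that the substituent locant set {3} is lower than {4} at the first point of difference.
That gives a methyl group at C-3.
Putting it together: 3-methylhexane.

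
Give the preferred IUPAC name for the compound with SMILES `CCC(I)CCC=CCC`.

7-iodonon-3-ene

Counting along the main chain through the multiple bond gives 9 carbons: the parent is nonane.
The chain contains a C=C double bond, so the unsaturation ending is -ene.
Choose the numbering such that numbering from this end puts the double bond at C-3 rather than C-6.
This places the double bond between C-3 and C-4; an iodo group at C-7.
The name is 7-iodonon-3-ene.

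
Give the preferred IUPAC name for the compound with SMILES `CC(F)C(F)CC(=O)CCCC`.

2,3-difluorononan-5-one

The longest carbon chain that includes the carbonyl has 9 carbons, so the parent hydride is nonane.
The principal characteristic group is a ketone (C=O on an internal carbon), named with the suffix -one.
Number the chain so that the substituent locant set {2,3} is lower than {7,8} at the first point of difference.
That gives the carbonyl at C-5; fluoro groups at C-2 and C-3.
Putting it together: 2,3-difluorononan-5-one.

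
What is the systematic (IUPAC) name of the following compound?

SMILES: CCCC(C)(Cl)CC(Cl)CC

3,5-dichloro-5-methyloctane

The longest carbon chain is 8 atoms: the parent is octane.
Choose the numbering such that the substituent locant set {3,5,5} is lower than {4,4,6} at the first point of difference.
That gives chloro groups at C-3 and C-5; a methyl group at C-5.
Substituent prefixes are cited in alphabetical order (multiplying prefixes like di-/tri- are ignored for ordering).
Assembling the pieces gives 3,5-dichloro-5-methyloctane.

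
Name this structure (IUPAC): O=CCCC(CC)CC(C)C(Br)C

The longest chain bearing the –CHO group is 8 carbons long (octane).
The principal characteristic group is an aldehyde (terminal –CHO), named with the suffix -al.
Number the chain so that the aldehyde carbon is C-1 by definition.
This places a bromo group at C-7; an ethyl group at C-4; a methyl group at C-6.
Substituent prefixes are cited in alphabetical order (multiplying prefixes like di-/tri- are ignored for ordering).
Assembling the pieces gives 7-bromo-4-ethyl-6-methyloctanal.

7-bromo-4-ethyl-6-methyloctanal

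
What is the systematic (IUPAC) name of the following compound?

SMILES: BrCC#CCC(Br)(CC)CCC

1,5-dibromo-5-ethyloct-2-yne

Counting along the main chain through the multiple bond gives 8 carbons: the parent is octane.
A C≡C triple bond in the chain gives the infix -yne-.
Choose the numbering such that numbering from this end puts the triple bond at C-2 rather than C-6.
With this numbering: the triple bond between C-2 and C-3; bromo groups at C-1 and C-5; an ethyl group at C-5.
The substituents are ordered alphabetically, ignoring any di-/tri- multipliers.
The name is 1,5-dibromo-5-ethyloct-2-yne.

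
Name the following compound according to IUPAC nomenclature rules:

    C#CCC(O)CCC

The longest carbon chain that includes the –OH group and the multiple bond has 7 carbons, so the parent hydride is heptane.
The highest-priority functional group is an alcohol (–OH), so the name ends in -ol.
The chain contains a C≡C triple bond, so the unsaturation ending is -yne.
Choose the numbering such that numbering from this end puts the triple bond at C-1 rather than C-6.
This places the hydroxyl at C-4; the triple bond between C-1 and C-2.
Assembling the pieces gives hept-1-yn-4-ol.

hept-1-yn-4-ol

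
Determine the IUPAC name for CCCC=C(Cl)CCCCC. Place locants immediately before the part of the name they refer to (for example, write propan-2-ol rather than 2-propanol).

5-chlorodec-4-ene

The longest carbon chain that includes the multiple bond has 10 carbons, so the parent hydride is decane.
The chain contains a C=C double bond, so the unsaturation ending is -ene.
The numbering direction is chosen so that numbering from this end puts the double bond at C-4 rather than C-6.
With this numbering: the double bond between C-4 and C-5; a chloro group at C-5.
Putting it together: 5-chlorodec-4-ene.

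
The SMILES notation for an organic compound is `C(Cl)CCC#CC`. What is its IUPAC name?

The longest chain bearing the multiple bond is 6 carbons long (hexane).
The chain contains a C≡C triple bond, so the unsaturation ending is -yne.
Number the chain so that numbering from this end puts the triple bond at C-2 rather than C-4.
That gives the triple bond between C-2 and C-3; a chloro group at C-6.
Assembling the pieces gives 6-chlorohex-2-yne.

6-chlorohex-2-yne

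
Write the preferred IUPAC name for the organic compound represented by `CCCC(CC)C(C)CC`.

The longest carbon chain is 7 atoms: the parent is heptane.
Choose the numbering such that the substituent locant set {3,4} is lower than {4,5} at the first point of difference.
With this numbering: an ethyl group at C-4; a methyl group at C-3.
Substituent prefixes are cited in alphabetical order (multiplying prefixes like di-/tri- are ignored for ordering).
Putting it together: 4-ethyl-3-methylheptane.

4-ethyl-3-methylheptane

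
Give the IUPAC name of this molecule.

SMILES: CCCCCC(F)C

2-fluoroheptane

The longest continuous carbon chain has 7 atoms, so the parent hydride is heptane.
The numbering direction is chosen so that the substituent locant set {2} is lower than {6} at the first point of difference.
With this numbering: a fluoro group at C-2.
Putting it together: 2-fluoroheptane.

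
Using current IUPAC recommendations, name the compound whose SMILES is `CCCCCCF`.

The longest continuous carbon chain has 6 atoms, so the parent hydride is hexane.
The numbering direction is chosen so that the substituent locant set {1} is lower than {6} at the first point of difference.
This places a fluoro group at C-1.
The name is 1-fluorohexane.

1-fluorohexane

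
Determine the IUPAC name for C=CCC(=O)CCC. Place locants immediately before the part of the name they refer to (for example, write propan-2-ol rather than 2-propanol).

The longest carbon chain that includes the carbonyl and the multiple bond has 7 carbons, so the parent hydride is heptane.
The principal characteristic group is a ketone (C=O on an internal carbon), named with the suffix -one.
A C=C double bond in the chain gives the infix -ene-.
Choose the numbering such that numbering from this end puts the double bond at C-1 rather than C-6.
That gives the carbonyl at C-4; the double bond between C-1 and C-2.
The name is hept-1-en-4-one.

hept-1-en-4-one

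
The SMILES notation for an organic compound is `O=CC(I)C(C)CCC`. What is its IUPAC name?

Counting along the main chain through the –CHO group gives 6 carbons: the parent is hexane.
The principal characteristic group is an aldehyde (terminal –CHO), named with the suffix -al.
Number the chain so that the aldehyde carbon is C-1 by definition.
With this numbering: an iodo group at C-2; a methyl group at C-3.
Prefixes are listed alphabetically: iodo, methyl.
Assembling the pieces gives 2-iodo-3-methylhexanal.

2-iodo-3-methylhexanal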